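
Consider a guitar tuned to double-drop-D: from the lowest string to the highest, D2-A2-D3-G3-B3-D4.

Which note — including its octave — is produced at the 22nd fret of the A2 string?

G4

The open A2 string plus 22 semitones: A–A#–B–C–…–F–F#–G.
The walk passes from B into C 2 times, so the octave number goes from 2 to 4.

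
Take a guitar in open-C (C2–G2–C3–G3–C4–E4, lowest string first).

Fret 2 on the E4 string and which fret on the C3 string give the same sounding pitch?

18

E4 at fret 2 is E4 + 2 semitones = F#4.
The open C3 string is 16 semitones below the open E4, so the same pitch on the C3 string lies at fret 2 + 16 = 18.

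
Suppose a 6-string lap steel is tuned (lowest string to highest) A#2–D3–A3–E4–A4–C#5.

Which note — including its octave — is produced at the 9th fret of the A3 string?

F#4

A3 is MIDI 57. Adding 9 gives 66, which is F#4.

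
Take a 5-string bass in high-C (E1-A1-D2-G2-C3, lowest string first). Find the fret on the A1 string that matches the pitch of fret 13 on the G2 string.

23

Fret 13 on G2 is MIDI 43 + 13 = 56 (G#3). On the A1 string (open MIDI 33), that pitch is 56 − 33 = fret 23.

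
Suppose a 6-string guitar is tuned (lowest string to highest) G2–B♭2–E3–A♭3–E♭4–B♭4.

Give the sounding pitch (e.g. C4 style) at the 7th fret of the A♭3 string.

Each fret is one semitone, so A♭3 + 7 = E♭4.
(Equivalently spelled D♯4.)

E♭4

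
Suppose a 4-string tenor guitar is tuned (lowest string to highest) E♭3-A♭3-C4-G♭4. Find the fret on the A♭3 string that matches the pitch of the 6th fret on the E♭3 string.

1

E♭3 at fret 6 is E♭3 + 6 semitones = A3.
The open A♭3 string is 5 semitones above the open E♭3, so the same pitch on the A♭3 string lies at fret 6 − 5 = 1.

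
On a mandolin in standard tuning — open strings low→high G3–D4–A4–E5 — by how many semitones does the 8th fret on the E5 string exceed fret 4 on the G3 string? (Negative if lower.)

E5 at fret 8 → C6 (MIDI 84); G3 at fret 4 → B3 (MIDI 59).
84 − 59 = 25, so the two pitches are 25 semitones apart.

25 semitones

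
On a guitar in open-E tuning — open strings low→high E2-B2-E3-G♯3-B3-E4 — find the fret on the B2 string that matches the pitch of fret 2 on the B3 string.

14

B3 at fret 2 is B3 + 2 semitones = C♯4.
The open B2 string is 12 semitones below the open B3, so the same pitch on the B2 string lies at fret 2 + 12 = 14.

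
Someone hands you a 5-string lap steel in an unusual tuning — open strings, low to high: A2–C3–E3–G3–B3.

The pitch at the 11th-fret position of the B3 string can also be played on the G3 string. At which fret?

Fret 11 on B3 is MIDI 59 + 11 = 70 (B♭4). On the G3 string (open MIDI 55), that pitch is 70 − 55 = fret 15.

15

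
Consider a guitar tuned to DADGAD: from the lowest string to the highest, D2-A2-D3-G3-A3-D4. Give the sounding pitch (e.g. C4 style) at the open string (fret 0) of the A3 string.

A3

Fret 0 is the open string itself, so the pitch is just A3.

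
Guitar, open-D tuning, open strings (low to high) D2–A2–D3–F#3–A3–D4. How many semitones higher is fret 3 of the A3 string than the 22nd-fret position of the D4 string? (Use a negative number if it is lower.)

A3 at fret 3 → C4 (MIDI 60); D4 at fret 22 → C6 (MIDI 84).
60 − 84 = -24, so the two pitches are 24 semitones apart.

-24 semitones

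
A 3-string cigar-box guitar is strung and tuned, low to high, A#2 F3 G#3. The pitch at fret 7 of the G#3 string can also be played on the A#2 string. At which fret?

17

Fret 7 on G#3 is MIDI 56 + 7 = 63 (D#4). On the A#2 string (open MIDI 46), that pitch is 63 − 46 = fret 17.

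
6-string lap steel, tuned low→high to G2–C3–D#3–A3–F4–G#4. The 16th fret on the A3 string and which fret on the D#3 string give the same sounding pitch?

Fret 16 on A3 is MIDI 57 + 16 = 73 (C#5). On the D#3 string (open MIDI 51), that pitch is 73 − 51 = fret 22.

22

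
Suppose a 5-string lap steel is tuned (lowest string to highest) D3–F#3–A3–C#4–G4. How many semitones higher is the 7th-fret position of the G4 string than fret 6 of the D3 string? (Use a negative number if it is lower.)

G4 at fret 7 → D5 (MIDI 74); D3 at fret 6 → G#3 (MIDI 56).
74 − 56 = 18, so the two pitches are 18 semitones apart.

18 semitones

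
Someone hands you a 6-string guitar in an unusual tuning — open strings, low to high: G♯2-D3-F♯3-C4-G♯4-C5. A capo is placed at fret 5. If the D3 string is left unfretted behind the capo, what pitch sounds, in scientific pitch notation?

The capo raises the open D3 by 5 semitones to G3; fretting 0 more gives D3 + 5 + 0 = D3 + 5 semitones = G3.

G3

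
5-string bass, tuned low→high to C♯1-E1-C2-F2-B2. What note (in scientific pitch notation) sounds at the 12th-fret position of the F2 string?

F3

F2 is MIDI 41. Adding 12 gives 53, which is F3.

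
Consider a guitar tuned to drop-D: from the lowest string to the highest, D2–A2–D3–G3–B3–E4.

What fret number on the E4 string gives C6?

C6 is 20 semitones above the open E4 (E–F–F#–G–…–A#–B–C), so it sits at fret 20.

20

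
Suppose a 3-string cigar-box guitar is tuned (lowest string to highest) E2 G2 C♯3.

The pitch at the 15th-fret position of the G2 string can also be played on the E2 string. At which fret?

18

G2 at fret 15 is G2 + 15 semitones = A♯3.
The open E2 string is 3 semitones below the open G2, so the same pitch on the E2 string lies at fret 15 + 3 = 18.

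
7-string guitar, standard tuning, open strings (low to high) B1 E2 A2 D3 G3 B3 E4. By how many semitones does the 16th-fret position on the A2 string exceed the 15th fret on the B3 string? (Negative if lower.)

-13 semitones

A2 at fret 16 → C#4 (MIDI 61); B3 at fret 15 → D5 (MIDI 74).
61 − 74 = -13, so the two pitches are 13 semitones apart.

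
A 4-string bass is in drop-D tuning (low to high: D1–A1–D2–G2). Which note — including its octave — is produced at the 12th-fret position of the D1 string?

D1 is MIDI 26. Adding 12 gives 38, which is D2.

D2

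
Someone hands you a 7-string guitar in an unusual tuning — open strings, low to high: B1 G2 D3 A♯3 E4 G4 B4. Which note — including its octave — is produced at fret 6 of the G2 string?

G2 is MIDI 43. Adding 6 gives 49, which is C♯3.

C♯3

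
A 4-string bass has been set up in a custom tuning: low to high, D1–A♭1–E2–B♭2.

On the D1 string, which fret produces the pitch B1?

B1 is 9 semitones above the open D1 (D–Eb–E–F–Gb–G–Ab–A–Bb–B), so it sits at fret 9.

9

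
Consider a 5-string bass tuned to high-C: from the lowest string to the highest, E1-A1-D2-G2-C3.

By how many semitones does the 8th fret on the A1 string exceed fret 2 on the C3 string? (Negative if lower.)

A1 at fret 8 → F2 (MIDI 41); C3 at fret 2 → D3 (MIDI 50).
41 − 50 = -9, so the two pitches are 9 semitones apart.

-9 semitones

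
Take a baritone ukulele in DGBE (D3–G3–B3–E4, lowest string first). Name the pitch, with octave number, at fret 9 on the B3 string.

B3 is MIDI 59. Adding 9 gives 68, which is G#4.
(Equivalently spelled Ab4.)

G#4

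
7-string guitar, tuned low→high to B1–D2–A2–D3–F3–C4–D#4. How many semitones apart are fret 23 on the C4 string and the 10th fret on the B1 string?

C4 at fret 23 → B5 (MIDI 83); B1 at fret 10 → A2 (MIDI 45).
83 − 45 = 38, so the two pitches are 38 semitones apart, with B5 the higher.

38 semitones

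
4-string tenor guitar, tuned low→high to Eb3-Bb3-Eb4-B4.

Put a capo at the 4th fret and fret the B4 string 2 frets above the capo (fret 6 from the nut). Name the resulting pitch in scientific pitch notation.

The capo raises the open B4 by 4 semitones to Eb5; fretting 2 more gives B4 + 4 + 2 = B4 + 6 semitones = F5.

F5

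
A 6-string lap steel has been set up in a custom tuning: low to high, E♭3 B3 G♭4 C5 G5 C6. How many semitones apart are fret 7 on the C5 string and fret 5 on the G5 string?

5 semitones

C5 at fret 7 → G5 (MIDI 79); G5 at fret 5 → C6 (MIDI 84).
79 − 84 = -5, so the two pitches are 5 semitones apart, with C6 the higher.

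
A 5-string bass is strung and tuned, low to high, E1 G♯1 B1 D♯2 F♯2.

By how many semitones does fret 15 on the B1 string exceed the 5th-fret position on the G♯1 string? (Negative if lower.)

B1 at fret 15 → D3 (MIDI 50); G♯1 at fret 5 → C♯2 (MIDI 37).
50 − 37 = 13, so the two pitches are 13 semitones apart.

13 semitones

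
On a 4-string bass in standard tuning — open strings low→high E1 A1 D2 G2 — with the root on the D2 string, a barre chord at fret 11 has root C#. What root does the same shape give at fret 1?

D#

Moving from fret 11 to fret 1 shifts the root by -10 semitones.
C# down 10 semitones is D#.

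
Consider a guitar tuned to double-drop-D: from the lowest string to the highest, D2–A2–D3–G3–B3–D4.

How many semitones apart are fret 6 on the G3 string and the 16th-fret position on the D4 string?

G3 at fret 6 → C♯4 (MIDI 61); D4 at fret 16 → F♯5 (MIDI 78).
61 − 78 = -17, so the two pitches are 17 semitones apart, with F♯5 the higher.

17 semitones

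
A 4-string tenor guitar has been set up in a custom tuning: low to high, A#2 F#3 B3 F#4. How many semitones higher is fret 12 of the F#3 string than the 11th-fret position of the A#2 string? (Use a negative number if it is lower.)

9 semitones

F#3 at fret 12 → F#4 (MIDI 66); A#2 at fret 11 → A3 (MIDI 57).
66 − 57 = 9, so the two pitches are 9 semitones apart.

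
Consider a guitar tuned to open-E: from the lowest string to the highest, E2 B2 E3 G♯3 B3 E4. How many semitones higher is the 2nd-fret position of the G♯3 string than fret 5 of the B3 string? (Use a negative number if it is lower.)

G♯3 at fret 2 → A♯3 (MIDI 58); B3 at fret 5 → E4 (MIDI 64).
58 − 64 = -6, so the two pitches are 6 semitones apart.

-6 semitones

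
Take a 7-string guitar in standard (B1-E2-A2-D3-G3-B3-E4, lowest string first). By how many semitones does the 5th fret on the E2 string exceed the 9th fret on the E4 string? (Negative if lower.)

E2 at fret 5 → A2 (MIDI 45); E4 at fret 9 → C#5 (MIDI 73).
45 − 73 = -28, so the two pitches are 28 semitones apart.

-28 semitones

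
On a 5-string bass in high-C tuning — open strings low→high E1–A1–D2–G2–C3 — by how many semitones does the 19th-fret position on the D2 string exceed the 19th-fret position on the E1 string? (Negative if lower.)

10 semitones

D2 at fret 19 → A3 (MIDI 57); E1 at fret 19 → B2 (MIDI 47).
57 − 47 = 10, so the two pitches are 10 semitones apart.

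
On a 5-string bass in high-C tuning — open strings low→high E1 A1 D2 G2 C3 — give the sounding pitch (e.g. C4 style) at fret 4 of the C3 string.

C3 is MIDI 48. Adding 4 gives 52, which is E3.

E3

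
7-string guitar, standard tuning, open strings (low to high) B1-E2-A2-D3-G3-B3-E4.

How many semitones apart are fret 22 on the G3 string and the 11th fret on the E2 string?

G3 at fret 22 → F5 (MIDI 77); E2 at fret 11 → D#3 (MIDI 51).
77 − 51 = 26, so the two pitches are 26 semitones apart, with F5 the higher.

26 semitones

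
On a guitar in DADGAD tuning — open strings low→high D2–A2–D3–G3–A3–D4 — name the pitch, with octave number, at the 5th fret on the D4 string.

D4 is MIDI 62. Adding 5 gives 67, which is G4.

G4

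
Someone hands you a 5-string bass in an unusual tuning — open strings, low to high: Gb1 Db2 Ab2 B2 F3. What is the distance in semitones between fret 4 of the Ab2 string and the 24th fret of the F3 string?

Ab2 at fret 4 → C3 (MIDI 48); F3 at fret 24 → F5 (MIDI 77).
48 − 77 = -29, so the two pitches are 29 semitones apart, with F5 the higher.

29 semitones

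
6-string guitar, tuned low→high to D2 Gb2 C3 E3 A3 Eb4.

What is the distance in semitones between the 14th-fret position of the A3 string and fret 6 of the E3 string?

A3 at fret 14 → B4 (MIDI 71); E3 at fret 6 → Bb3 (MIDI 58).
71 − 58 = 13, so the two pitches are 13 semitones apart, with B4 the higher.

13 semitones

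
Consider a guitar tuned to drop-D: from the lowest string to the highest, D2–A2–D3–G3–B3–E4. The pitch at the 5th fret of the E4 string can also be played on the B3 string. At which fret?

Fret 5 on E4 is MIDI 64 + 5 = 69 (A4). On the B3 string (open MIDI 59), that pitch is 69 − 59 = fret 10.

10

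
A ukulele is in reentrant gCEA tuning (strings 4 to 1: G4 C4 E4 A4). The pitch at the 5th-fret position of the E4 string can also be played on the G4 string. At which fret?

E4 at fret 5 is E4 + 5 semitones = A4.
The open G4 string is 3 semitones above the open E4, so the same pitch on the G4 string lies at fret 5 − 3 = 2.

2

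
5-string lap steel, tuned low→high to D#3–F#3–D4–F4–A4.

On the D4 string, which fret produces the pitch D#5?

13

D#5 is 13 semitones above the open D4 (D–D#–E–F–…–C#–D–D#), so it sits at fret 13.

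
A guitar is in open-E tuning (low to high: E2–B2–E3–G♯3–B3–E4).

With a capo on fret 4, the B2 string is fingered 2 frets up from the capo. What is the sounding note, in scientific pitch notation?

The capo raises the open B2 by 4 semitones to D♯3; fretting 2 more gives B2 + 4 + 2 = B2 + 6 semitones = F3.

F3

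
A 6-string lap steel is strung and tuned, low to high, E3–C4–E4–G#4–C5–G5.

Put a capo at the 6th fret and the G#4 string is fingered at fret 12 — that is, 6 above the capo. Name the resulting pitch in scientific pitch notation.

The capo raises the open G#4 by 6 semitones to D5; fretting 6 more gives G#4 + 6 + 6 = G#4 + 12 semitones = G#5.
(Also written Ab.)

G#5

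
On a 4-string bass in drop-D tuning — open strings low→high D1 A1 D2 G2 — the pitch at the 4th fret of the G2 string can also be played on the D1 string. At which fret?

21

G2 at fret 4 is G2 + 4 semitones = B2.
The open D1 string is 17 semitones below the open G2, so the same pitch on the D1 string lies at fret 4 + 17 = 21.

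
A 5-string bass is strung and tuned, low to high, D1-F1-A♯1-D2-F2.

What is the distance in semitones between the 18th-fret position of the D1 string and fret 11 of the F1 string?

D1 at fret 18 → G♯2 (MIDI 44); F1 at fret 11 → E2 (MIDI 40).
44 − 40 = 4, so the two pitches are 4 semitones apart, with G♯2 the higher.

4 semitones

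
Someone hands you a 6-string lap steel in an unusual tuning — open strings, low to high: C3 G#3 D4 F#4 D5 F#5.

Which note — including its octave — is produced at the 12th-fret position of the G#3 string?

G#4

G#3 is MIDI 56. Adding 12 gives 68, which is G#4.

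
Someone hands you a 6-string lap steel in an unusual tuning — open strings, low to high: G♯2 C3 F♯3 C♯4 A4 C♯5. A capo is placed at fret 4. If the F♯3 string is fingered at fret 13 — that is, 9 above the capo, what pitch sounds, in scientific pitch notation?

The capo raises the open F♯3 by 4 semitones to A♯3; fretting 9 more gives F♯3 + 4 + 9 = F♯3 + 13 semitones = G4.

G4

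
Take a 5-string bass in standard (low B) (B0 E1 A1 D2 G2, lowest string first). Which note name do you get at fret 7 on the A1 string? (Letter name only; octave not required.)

A1 is MIDI 33. Adding 7 gives 40; 40 mod 12 = 4, i.e. E.

E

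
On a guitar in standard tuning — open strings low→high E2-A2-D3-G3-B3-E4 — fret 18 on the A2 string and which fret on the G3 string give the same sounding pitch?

8

Fret 18 on A2 is MIDI 45 + 18 = 63 (D♯4). On the G3 string (open MIDI 55), that pitch is 63 − 55 = fret 8.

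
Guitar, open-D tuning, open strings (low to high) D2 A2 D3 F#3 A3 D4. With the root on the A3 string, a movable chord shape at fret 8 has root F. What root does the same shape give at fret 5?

D

Moving from fret 8 to fret 5 shifts the root by -3 semitones.
F down 3 semitones is D.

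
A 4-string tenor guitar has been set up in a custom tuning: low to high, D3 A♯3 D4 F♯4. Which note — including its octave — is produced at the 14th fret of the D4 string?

Each fret is one semitone, so D4 + 14 = E5.

E5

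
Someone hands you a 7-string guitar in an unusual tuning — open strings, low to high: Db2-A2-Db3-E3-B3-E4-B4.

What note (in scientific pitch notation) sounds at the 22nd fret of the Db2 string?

B3

Db2 is MIDI 37. Adding 22 gives 59, which is B3.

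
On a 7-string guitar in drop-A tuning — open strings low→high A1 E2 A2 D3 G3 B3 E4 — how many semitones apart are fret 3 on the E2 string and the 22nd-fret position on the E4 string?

43 semitones

E2 at fret 3 → G2 (MIDI 43); E4 at fret 22 → D6 (MIDI 86).
43 − 86 = -43, so the two pitches are 43 semitones apart, with D6 the higher.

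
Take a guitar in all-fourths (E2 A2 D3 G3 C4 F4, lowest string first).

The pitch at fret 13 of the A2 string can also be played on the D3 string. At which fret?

A2 at fret 13 is A2 + 13 semitones = A♯3.
The open D3 string is 5 semitones above the open A2, so the same pitch on the D3 string lies at fret 13 − 5 = 8.

8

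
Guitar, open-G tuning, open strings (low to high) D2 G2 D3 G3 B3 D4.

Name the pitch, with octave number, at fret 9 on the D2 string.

D2 is MIDI 38. Adding 9 gives 47, which is B2.

B2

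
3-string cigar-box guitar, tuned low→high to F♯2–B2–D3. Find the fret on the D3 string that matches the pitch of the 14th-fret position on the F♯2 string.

Fret 14 on F♯2 is MIDI 42 + 14 = 56 (G♯3). On the D3 string (open MIDI 50), that pitch is 56 − 50 = fret 6.

6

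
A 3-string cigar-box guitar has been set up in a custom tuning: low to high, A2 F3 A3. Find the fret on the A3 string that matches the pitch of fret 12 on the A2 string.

0

Fret 12 on A2 is MIDI 45 + 12 = 57 (A3). On the A3 string (open MIDI 57), that pitch is 57 − 57 = fret 0.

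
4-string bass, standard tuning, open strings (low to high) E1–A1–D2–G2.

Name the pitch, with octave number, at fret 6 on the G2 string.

C#3

The open G2 string plus 6 semitones: G–G#–A–A#–B–C–C#.
The walk passes from B into C once, so the octave number goes from 2 to 3.
(Equivalently spelled Db3.)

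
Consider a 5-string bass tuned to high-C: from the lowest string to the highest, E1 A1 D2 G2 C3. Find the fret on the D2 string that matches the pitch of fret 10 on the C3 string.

20

Fret 10 on C3 is MIDI 48 + 10 = 58 (A♯3). On the D2 string (open MIDI 38), that pitch is 58 − 38 = fret 20.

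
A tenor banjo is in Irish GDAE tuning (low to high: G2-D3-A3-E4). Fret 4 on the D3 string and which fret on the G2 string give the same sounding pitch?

D3 at fret 4 is D3 + 4 semitones = F#3.
The open G2 string is 7 semitones below the open D3, so the same pitch on the G2 string lies at fret 4 + 7 = 11.

11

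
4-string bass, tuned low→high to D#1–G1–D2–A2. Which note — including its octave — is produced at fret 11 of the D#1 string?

D2

Each fret is one semitone, so D#1 + 11 = D2.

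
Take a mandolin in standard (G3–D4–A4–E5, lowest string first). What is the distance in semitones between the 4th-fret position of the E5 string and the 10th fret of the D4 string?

E5 at fret 4 → G#5 (MIDI 80); D4 at fret 10 → C5 (MIDI 72).
80 − 72 = 8, so the two pitches are 8 semitones apart, with G#5 the higher.

8 semitones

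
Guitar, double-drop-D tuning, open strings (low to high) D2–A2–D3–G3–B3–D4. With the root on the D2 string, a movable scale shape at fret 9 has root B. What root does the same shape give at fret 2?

Moving from fret 9 to fret 2 shifts the root by -7 semitones.
B down 7 semitones is E.

E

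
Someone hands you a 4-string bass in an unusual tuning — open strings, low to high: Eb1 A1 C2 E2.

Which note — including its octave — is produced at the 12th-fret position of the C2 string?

C2 is MIDI 36. Adding 12 gives 48, which is C3.

C3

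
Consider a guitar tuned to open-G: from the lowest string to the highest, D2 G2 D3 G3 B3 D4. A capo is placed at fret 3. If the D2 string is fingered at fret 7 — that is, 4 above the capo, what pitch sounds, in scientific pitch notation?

The capo raises the open D2 by 3 semitones to F2; fretting 4 more gives D2 + 3 + 4 = D2 + 7 semitones = A2.

A2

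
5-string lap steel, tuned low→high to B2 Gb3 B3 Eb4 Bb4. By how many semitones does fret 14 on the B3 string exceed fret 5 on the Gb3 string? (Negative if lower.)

B3 at fret 14 → Db5 (MIDI 73); Gb3 at fret 5 → B3 (MIDI 59).
73 − 59 = 14, so the two pitches are 14 semitones apart.

14 semitones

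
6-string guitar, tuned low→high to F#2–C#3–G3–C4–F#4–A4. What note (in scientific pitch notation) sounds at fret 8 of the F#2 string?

The open F#2 string plus 8 semitones: F#–G–G#–A–A#–B–C–C#–D.
The walk passes from B into C once, so the octave number goes from 2 to 3.

D3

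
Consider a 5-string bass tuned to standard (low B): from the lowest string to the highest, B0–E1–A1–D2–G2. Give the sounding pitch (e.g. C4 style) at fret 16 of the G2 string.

The open G2 string plus 16 semitones: G–G#–A–A#–…–A–A#–B.
The walk passes from B into C once, so the octave number goes from 2 to 3.

B3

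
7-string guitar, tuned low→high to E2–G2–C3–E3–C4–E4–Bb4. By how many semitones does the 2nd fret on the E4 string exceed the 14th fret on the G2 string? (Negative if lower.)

E4 at fret 2 → Gb4 (MIDI 66); G2 at fret 14 → A3 (MIDI 57).
66 − 57 = 9, so the two pitches are 9 semitones apart.

9 semitones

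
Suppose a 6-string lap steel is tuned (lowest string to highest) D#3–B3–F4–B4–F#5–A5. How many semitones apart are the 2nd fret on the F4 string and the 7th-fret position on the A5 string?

21 semitones

F4 at fret 2 → G4 (MIDI 67); A5 at fret 7 → E6 (MIDI 88).
67 − 88 = -21, so the two pitches are 21 semitones apart, with E6 the higher.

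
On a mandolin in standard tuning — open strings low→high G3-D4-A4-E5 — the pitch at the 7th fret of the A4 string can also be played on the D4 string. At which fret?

A4 at fret 7 is A4 + 7 semitones = E5.
The open D4 string is 7 semitones below the open A4, so the same pitch on the D4 string lies at fret 7 + 7 = 14.

14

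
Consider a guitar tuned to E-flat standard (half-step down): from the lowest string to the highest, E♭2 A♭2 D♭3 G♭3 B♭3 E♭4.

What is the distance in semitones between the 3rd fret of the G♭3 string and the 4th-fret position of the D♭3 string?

G♭3 at fret 3 → A3 (MIDI 57); D♭3 at fret 4 → F3 (MIDI 53).
57 − 53 = 4, so the two pitches are 4 semitones apart, with A3 the higher.

4 semitones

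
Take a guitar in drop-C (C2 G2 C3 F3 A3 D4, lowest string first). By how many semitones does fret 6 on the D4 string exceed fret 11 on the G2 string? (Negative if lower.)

D4 at fret 6 → G#4 (MIDI 68); G2 at fret 11 → F#3 (MIDI 54).
68 − 54 = 14, so the two pitches are 14 semitones apart.

14 semitones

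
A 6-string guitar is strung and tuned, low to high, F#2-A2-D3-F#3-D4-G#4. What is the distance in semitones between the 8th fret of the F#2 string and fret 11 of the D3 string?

F#2 at fret 8 → D3 (MIDI 50); D3 at fret 11 → C#4 (MIDI 61).
50 − 61 = -11, so the two pitches are 11 semitones apart, with C#4 the higher.

11 semitones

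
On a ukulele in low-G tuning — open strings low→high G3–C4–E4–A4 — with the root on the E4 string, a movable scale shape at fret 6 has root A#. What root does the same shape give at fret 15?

G

Moving from fret 6 to fret 15 shifts the root by 9 semitones.
A# up 9 semitones is G.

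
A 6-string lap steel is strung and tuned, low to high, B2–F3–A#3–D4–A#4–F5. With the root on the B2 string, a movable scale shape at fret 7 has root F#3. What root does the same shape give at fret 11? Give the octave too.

A#3

Moving from fret 7 to fret 11 shifts the root by 4 semitones.
F#3 up 4 semitones is A#3.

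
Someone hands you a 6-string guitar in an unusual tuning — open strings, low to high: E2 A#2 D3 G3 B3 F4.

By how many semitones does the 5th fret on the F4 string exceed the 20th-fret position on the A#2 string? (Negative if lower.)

4 semitones

F4 at fret 5 → A#4 (MIDI 70); A#2 at fret 20 → F#4 (MIDI 66).
70 − 66 = 4, so the two pitches are 4 semitones apart.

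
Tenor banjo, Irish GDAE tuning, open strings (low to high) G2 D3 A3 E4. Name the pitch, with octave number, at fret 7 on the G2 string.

Each fret is one semitone, so G2 + 7 = D3.

D3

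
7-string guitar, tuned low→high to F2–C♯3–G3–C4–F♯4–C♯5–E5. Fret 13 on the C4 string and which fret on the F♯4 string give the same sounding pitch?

Fret 13 on C4 is MIDI 60 + 13 = 73 (C♯5). On the F♯4 string (open MIDI 66), that pitch is 73 − 66 = fret 7.

7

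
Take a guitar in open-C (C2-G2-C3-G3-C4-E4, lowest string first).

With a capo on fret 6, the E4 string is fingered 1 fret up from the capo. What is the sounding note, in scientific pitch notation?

The capo raises the open E4 by 6 semitones to A♯4; fretting 1 more gives E4 + 6 + 1 = E4 + 7 semitones = B4.

B4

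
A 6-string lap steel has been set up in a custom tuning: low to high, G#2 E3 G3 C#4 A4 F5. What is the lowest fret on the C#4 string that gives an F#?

From C#4, count semitones up the chromatic scale until reaching F#: C#–D–D#–E–F–F# — 5 steps.

5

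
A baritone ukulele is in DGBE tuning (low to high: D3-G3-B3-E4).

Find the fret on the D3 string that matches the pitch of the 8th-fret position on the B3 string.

Fret 8 on B3 is MIDI 59 + 8 = 67 (G4). On the D3 string (open MIDI 50), that pitch is 67 − 50 = fret 17.

17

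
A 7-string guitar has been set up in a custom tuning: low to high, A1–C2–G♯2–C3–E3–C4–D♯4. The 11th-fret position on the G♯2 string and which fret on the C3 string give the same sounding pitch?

7

Fret 11 on G♯2 is MIDI 44 + 11 = 55 (G3). On the C3 string (open MIDI 48), that pitch is 55 − 48 = fret 7.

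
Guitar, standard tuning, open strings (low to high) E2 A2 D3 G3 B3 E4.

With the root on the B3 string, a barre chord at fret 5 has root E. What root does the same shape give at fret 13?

Moving from fret 5 to fret 13 shifts the root by 8 semitones.
E up 8 semitones is C.

C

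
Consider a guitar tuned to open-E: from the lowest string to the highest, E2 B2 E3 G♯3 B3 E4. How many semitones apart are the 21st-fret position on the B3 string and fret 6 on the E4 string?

10 semitones

B3 at fret 21 → G♯5 (MIDI 80); E4 at fret 6 → A♯4 (MIDI 70).
80 − 70 = 10, so the two pitches are 10 semitones apart, with G♯5 the higher.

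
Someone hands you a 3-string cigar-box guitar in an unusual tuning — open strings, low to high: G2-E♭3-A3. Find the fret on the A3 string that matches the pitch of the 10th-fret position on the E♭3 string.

4

E♭3 at fret 10 is E♭3 + 10 semitones = D♭4.
The open A3 string is 6 semitones above the open E♭3, so the same pitch on the A3 string lies at fret 10 − 6 = 4.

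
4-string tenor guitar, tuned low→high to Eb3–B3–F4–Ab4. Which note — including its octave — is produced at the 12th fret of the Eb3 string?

Eb4

The open Eb3 string plus 12 semitones: Eb–E–F–Gb–…–Db–D–Eb.
The walk passes from B into C once, so the octave number goes from 3 to 4.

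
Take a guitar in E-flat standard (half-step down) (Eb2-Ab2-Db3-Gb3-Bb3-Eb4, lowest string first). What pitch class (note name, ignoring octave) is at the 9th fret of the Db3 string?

Bb

The open Db3 string plus 9 semitones: Db–D–Eb–E–F–Gb–G–Ab–A–Bb.
(Equivalently spelled A#.)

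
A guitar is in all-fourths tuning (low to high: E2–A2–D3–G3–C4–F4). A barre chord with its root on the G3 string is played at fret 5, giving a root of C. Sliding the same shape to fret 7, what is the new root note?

Moving from fret 5 to fret 7 shifts the root by 2 semitones.
C up 2 semitones is D.

D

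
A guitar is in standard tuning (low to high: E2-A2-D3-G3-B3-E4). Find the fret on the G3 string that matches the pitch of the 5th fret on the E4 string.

14

E4 at fret 5 is E4 + 5 semitones = A4.
The open G3 string is 9 semitones below the open E4, so the same pitch on the G3 string lies at fret 5 + 9 = 14.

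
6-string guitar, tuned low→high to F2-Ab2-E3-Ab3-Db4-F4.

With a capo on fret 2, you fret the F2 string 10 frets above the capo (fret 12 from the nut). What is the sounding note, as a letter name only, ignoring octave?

F

The capo raises the open F2 by 2 semitones to G2; fretting 10 more gives F2 + 2 + 10 = F2 + 12 semitones, landing on F.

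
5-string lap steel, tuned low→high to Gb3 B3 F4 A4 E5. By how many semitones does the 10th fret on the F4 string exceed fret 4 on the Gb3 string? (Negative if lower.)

17 semitones

F4 at fret 10 → Eb5 (MIDI 75); Gb3 at fret 4 → Bb3 (MIDI 58).
75 − 58 = 17, so the two pitches are 17 semitones apart.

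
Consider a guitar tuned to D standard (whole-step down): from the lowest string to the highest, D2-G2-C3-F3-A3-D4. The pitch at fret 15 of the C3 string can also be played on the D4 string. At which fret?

1

C3 at fret 15 is C3 + 15 semitones = D#4.
The open D4 string is 14 semitones above the open C3, so the same pitch on the D4 string lies at fret 15 − 14 = 1.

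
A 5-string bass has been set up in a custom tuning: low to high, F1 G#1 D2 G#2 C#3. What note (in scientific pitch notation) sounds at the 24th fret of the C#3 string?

C#5

The open C#3 string plus 24 semitones: C#–D–D#–E–…–B–C–C#.
The walk passes from B into C 2 times, so the octave number goes from 3 to 5.
(Equivalently spelled Db5.)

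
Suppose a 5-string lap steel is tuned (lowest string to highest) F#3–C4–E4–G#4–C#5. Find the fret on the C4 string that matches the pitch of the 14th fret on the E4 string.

18

Fret 14 on E4 is MIDI 64 + 14 = 78 (F#5). On the C4 string (open MIDI 60), that pitch is 78 − 60 = fret 18.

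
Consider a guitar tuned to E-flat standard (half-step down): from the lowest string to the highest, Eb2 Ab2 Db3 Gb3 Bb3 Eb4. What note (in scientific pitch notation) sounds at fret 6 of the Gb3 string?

C4

Gb3 is MIDI 54. Adding 6 gives 60, which is C4.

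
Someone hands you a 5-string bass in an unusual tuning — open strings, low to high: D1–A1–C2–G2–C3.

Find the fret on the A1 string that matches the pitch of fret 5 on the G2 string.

15

Fret 5 on G2 is MIDI 43 + 5 = 48 (C3). On the A1 string (open MIDI 33), that pitch is 48 − 33 = fret 15.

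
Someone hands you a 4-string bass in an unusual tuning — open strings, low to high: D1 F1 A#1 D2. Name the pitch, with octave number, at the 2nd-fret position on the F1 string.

G1

The open F1 string plus 2 semitones: F–F#–G.
No B→C boundary is crossed, so the octave stays at 1.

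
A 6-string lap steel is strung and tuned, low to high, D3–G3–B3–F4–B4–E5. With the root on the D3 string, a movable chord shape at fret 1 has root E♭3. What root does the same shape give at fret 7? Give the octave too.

Moving from fret 1 to fret 7 shifts the root by 6 semitones.
E♭3 up 6 semitones is A3.

A3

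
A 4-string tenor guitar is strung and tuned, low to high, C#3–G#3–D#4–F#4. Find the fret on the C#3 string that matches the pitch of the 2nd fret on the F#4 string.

F#4 at fret 2 is F#4 + 2 semitones = G#4.
The open C#3 string is 17 semitones below the open F#4, so the same pitch on the C#3 string lies at fret 2 + 17 = 19.

19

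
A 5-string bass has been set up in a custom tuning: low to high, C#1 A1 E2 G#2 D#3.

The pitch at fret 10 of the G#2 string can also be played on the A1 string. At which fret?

21

G#2 at fret 10 is G#2 + 10 semitones = F#3.
The open A1 string is 11 semitones below the open G#2, so the same pitch on the A1 string lies at fret 10 + 11 = 21.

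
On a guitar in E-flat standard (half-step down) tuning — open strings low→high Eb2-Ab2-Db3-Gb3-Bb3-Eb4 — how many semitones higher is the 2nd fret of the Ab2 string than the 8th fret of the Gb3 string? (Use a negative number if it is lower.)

Ab2 at fret 2 → Bb2 (MIDI 46); Gb3 at fret 8 → D4 (MIDI 62).
46 − 62 = -16, so the two pitches are 16 semitones apart.

-16 semitones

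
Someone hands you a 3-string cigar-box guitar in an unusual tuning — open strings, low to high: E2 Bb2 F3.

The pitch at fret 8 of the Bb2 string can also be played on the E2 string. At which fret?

Bb2 at fret 8 is Bb2 + 8 semitones = Gb3.
The open E2 string is 6 semitones below the open Bb2, so the same pitch on the E2 string lies at fret 8 + 6 = 14.

14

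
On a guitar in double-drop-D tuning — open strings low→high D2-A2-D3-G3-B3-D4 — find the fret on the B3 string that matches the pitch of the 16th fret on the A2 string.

2

Fret 16 on A2 is MIDI 45 + 16 = 61 (C♯4). On the B3 string (open MIDI 59), that pitch is 61 − 59 = fret 2.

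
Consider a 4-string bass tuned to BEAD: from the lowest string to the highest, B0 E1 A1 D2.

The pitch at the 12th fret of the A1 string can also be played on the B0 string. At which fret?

Fret 12 on A1 is MIDI 33 + 12 = 45 (A2). On the B0 string (open MIDI 23), that pitch is 45 − 23 = fret 22.

22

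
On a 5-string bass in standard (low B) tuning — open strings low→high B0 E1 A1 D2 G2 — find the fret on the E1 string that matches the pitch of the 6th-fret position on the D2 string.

16

Fret 6 on D2 is MIDI 38 + 6 = 44 (G#2). On the E1 string (open MIDI 28), that pitch is 44 − 28 = fret 16.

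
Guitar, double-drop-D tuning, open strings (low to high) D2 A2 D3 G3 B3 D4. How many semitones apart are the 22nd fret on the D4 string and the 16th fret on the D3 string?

18 semitones

D4 at fret 22 → C6 (MIDI 84); D3 at fret 16 → F#4 (MIDI 66).
84 − 66 = 18, so the two pitches are 18 semitones apart, with C6 the higher.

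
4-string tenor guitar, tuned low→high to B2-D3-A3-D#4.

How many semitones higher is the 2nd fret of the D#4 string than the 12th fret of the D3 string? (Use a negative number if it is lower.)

D#4 at fret 2 → F4 (MIDI 65); D3 at fret 12 → D4 (MIDI 62).
65 − 62 = 3, so the two pitches are 3 semitones apart.

3 semitones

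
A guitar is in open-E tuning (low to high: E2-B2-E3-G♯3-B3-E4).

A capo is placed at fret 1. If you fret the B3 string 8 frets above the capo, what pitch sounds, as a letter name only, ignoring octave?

The capo raises the open B3 by 1 semitone to C4; fretting 8 more gives B3 + 1 + 8 = B3 + 9 semitones, landing on G♯.
(Also written A♭.)

G♯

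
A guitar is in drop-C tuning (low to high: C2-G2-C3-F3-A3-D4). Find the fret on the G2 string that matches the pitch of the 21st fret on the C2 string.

C2 at fret 21 is C2 + 21 semitones = A3.
The open G2 string is 7 semitones above the open C2, so the same pitch on the G2 string lies at fret 21 − 7 = 14.

14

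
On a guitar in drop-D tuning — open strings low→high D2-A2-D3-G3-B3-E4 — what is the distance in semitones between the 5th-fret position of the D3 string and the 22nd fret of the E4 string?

D3 at fret 5 → G3 (MIDI 55); E4 at fret 22 → D6 (MIDI 86).
55 − 86 = -31, so the two pitches are 31 semitones apart, with D6 the higher.

31 semitones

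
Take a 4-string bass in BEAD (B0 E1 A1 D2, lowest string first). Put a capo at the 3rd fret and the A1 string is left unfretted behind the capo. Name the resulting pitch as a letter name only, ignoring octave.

C

The capo raises the open A1 by 3 semitones to C2; fretting 0 more gives A1 + 3 + 0 = A1 + 3 semitones, landing on C.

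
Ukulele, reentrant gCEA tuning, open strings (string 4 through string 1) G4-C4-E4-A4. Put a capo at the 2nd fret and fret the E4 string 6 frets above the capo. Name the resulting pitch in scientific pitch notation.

C5

The capo raises the open E4 by 2 semitones to F#4; fretting 6 more gives E4 + 2 + 6 = E4 + 8 semitones = C5.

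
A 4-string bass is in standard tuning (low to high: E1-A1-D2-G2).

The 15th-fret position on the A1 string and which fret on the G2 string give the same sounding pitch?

Fret 15 on A1 is MIDI 33 + 15 = 48 (C3). On the G2 string (open MIDI 43), that pitch is 48 − 43 = fret 5.

5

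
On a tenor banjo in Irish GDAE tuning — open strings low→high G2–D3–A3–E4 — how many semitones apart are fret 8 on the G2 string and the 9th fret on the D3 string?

8 semitones

G2 at fret 8 → D#3 (MIDI 51); D3 at fret 9 → B3 (MIDI 59).
51 − 59 = -8, so the two pitches are 8 semitones apart, with B3 the higher.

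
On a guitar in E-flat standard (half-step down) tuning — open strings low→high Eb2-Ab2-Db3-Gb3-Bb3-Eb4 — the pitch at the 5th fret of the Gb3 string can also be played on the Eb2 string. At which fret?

Gb3 at fret 5 is Gb3 + 5 semitones = B3.
The open Eb2 string is 15 semitones below the open Gb3, so the same pitch on the Eb2 string lies at fret 5 + 15 = 20.

20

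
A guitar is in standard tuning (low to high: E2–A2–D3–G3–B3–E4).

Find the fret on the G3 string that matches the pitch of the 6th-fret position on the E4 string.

15

E4 at fret 6 is E4 + 6 semitones = A#4.
The open G3 string is 9 semitones below the open E4, so the same pitch on the G3 string lies at fret 6 + 9 = 15.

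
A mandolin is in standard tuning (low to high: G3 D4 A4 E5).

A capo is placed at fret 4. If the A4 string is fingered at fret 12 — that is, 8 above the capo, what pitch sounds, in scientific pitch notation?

The capo raises the open A4 by 4 semitones to C#5; fretting 8 more gives A4 + 4 + 8 = A4 + 12 semitones = A5.

A5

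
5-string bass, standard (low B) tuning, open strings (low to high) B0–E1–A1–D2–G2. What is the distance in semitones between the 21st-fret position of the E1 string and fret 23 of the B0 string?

E1 at fret 21 → C♯3 (MIDI 49); B0 at fret 23 → A♯2 (MIDI 46).
49 − 46 = 3, so the two pitches are 3 semitones apart, with C♯3 the higher.

3 semitones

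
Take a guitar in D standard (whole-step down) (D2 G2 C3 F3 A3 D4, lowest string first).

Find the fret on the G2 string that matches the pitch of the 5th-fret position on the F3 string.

15

F3 at fret 5 is F3 + 5 semitones = A#3.
The open G2 string is 10 semitones below the open F3, so the same pitch on the G2 string lies at fret 5 + 10 = 15.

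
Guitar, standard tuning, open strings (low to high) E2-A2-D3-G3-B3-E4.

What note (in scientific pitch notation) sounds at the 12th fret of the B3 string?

B4

The open B3 string plus 12 semitones: B–C–C#–D–…–A–A#–B.
The walk passes from B into C once, so the octave number goes from 3 to 4.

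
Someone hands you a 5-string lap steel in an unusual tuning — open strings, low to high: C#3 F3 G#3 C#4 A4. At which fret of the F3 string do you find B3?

B3 is 6 semitones above the open F3 (F–F#–G–G#–A–A#–B), so it sits at fret 6.

6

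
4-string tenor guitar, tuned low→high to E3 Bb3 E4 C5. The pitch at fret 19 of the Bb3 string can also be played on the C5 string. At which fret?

5

Bb3 at fret 19 is Bb3 + 19 semitones = F5.
The open C5 string is 14 semitones above the open Bb3, so the same pitch on the C5 string lies at fret 19 − 14 = 5.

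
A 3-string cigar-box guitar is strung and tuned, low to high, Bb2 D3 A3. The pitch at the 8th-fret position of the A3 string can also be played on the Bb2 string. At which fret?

A3 at fret 8 is A3 + 8 semitones = F4.
The open Bb2 string is 11 semitones below the open A3, so the same pitch on the Bb2 string lies at fret 8 + 11 = 19.

19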